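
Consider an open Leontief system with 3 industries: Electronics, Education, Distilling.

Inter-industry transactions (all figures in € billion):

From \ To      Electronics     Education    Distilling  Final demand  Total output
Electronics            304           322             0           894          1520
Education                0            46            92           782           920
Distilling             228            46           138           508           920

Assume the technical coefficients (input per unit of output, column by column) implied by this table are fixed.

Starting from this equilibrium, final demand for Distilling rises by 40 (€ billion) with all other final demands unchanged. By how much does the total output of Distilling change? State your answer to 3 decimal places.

Δx_3 = 47.742

Technical coefficients a_ij = z_ij / X_j:
  a_11 = 304/1520 = 0.20, a_21 = 0/1520 = 0.00, a_31 = 228/1520 = 0.15
  a_12 = 322/920 = 0.35, a_22 = 46/920 = 0.05, a_32 = 46/920 = 0.05
  a_13 = 0/920 = 0.00, a_23 = 92/920 = 0.10, a_33 = 138/920 = 0.15
I − A =
  [   0.80    -0.35     0.00]
  [   0.00     0.95    -0.10]
  [  -0.15    -0.05     0.85]
Cofactors of I−A, C_ij = (−1)^(i+j)·(minor ij) (rows/columns in the sector order above):
  C_11 = (0.95)(0.85) − (-0.10)(-0.05) = 0.8025
  C_12 = −[(0.00)(0.85) − (-0.10)(-0.15)] = 0.0150
  C_13 = (0.00)(-0.05) − (0.95)(-0.15) = 0.1425
  C_21 = −[(-0.35)(0.85) − (0.00)(-0.05)] = 0.2975
  C_22 = (0.80)(0.85) − (0.00)(-0.15) = 0.6800
  C_23 = −[(0.80)(-0.05) − (-0.35)(-0.15)] = 0.0925
  C_31 = (-0.35)(-0.10) − (0.00)(0.95) = 0.0350
  C_32 = −[(0.80)(-0.10) − (0.00)(0.00)] = 0.0800
  C_33 = (0.80)(0.95) − (-0.35)(0.00) = 0.7600
det(I−A) = Σ_j (I−A)_1j·C_1j = (0.80)(0.8025) + (-0.35)(0.0150) + (0.00)(0.1425) = 0.63675
adj(I−A) = Cᵀ =
  [ 0.8025   0.2975   0.0350]
  [ 0.0150   0.6800   0.0800]
  [ 0.1425   0.0925   0.7600]
(I − A)⁻¹ = adj(I−A) / det(I−A) ≈
  [   1.2603     0.4672     0.0550]
  [   0.0236     1.0679     0.1256]
  [   0.2238     0.1453     1.1936]
Δx = (I − A)⁻¹ Δd with Δd having +40 in the Distilling component and 0 elsewhere.
So Δx_3 = L_33 · (+40), where L_33 = adj(I−A)_33 / det(I−A) = 0.7600 / 0.63675.
Δx_3 = 0.7600 × (+40) / 0.63675 = 30.40 / 0.63675 ≈ 47.742.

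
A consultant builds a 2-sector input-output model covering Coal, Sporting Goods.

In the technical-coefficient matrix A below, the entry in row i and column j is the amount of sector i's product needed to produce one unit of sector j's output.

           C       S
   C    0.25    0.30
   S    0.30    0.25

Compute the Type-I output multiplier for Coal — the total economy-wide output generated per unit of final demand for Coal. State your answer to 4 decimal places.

I − A =
  [   0.75    -0.30]
  [  -0.30     0.75]
det(I−A) = (0.75)(0.75) − (-0.30)(-0.30) = 0.4725
adj(I−A) = [[0.75, 0.30], [0.30, 0.75]]
(I − A)⁻¹ = adj(I−A) / det(I−A) ≈
  [   1.58730     0.63492]
  [   0.63492     1.58730]
The output multiplier for sector j is the column-j sum of the Leontief inverse (I − A)⁻¹ = adj(I−A) / det(I−A).
Column C of adj(I−A): (0.75, 0.30); det(I−A) = 0.4725.
m_C = (0.75 + 0.30) / 0.4725 = 1.05 / 0.4725 ≈ 2.2222.

m_C = 2.2222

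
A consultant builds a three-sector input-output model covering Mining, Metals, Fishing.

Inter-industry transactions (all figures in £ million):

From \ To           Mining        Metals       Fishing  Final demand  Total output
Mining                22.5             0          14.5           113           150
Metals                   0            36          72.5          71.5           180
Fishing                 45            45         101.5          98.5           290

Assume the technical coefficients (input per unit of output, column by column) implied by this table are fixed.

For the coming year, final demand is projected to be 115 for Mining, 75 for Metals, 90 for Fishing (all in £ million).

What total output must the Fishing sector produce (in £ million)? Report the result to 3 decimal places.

x_3 = 277.910

Technical coefficients a_ij = z_ij / X_j:
  a_11 = 22.5/150 = 0.15, a_21 = 0/150 = 0.00, a_31 = 45/150 = 0.30
  a_12 = 0/180 = 0.00, a_22 = 36/180 = 0.20, a_32 = 45/180 = 0.25
  a_13 = 14.5/290 = 0.05, a_23 = 72.5/290 = 0.25, a_33 = 101.5/290 = 0.35
I − A =
  [   0.85     0.00    -0.05]
  [   0.00     0.80    -0.25]
  [  -0.30    -0.25     0.65]
Cofactors of I−A, C_ij = (−1)^(i+j)·(minor ij) (rows/columns in the sector order above):
  C_11 = (0.80)(0.65) − (-0.25)(-0.25) = 0.4575
  C_12 = −[(0.00)(0.65) − (-0.25)(-0.30)] = 0.0750
  C_13 = (0.00)(-0.25) − (0.80)(-0.30) = 0.2400
  C_21 = −[(0.00)(0.65) − (-0.05)(-0.25)] = 0.0125
  C_22 = (0.85)(0.65) − (-0.05)(-0.30) = 0.5375
  C_23 = −[(0.85)(-0.25) − (0.00)(-0.30)] = 0.2125
  C_31 = (0.00)(-0.25) − (-0.05)(0.80) = 0.0400
  C_32 = −[(0.85)(-0.25) − (-0.05)(0.00)] = 0.2125
  C_33 = (0.85)(0.80) − (0.00)(0.00) = 0.6800
det(I−A) = Σ_j (I−A)_1j·C_1j = (0.85)(0.4575) + (0.00)(0.0750) + (-0.05)(0.2400) = 0.376875
adj(I−A) = Cᵀ =
  [ 0.4575   0.0125   0.0400]
  [ 0.0750   0.5375   0.2125]
  [ 0.2400   0.2125   0.6800]
(I − A)⁻¹ = adj(I−A) / det(I−A) ≈
  [   1.2139     0.0332     0.1061]
  [   0.1990     1.4262     0.5638]
  [   0.6368     0.5638     1.8043]
x = (I − A)⁻¹ d = adj(I−A)·d / det(I−A), with det(I−A) = 0.376875:
  x_1 = (0.4575·115 + 0.0125·75 + 0.0400·90) / 0.376875 = 57.15 / 0.376875 ≈ 151.642
  x_2 = (0.0750·115 + 0.5375·75 + 0.2125·90) / 0.376875 = 68.0625 / 0.376875 ≈ 180.597
  x_3 = (0.2400·115 + 0.2125·75 + 0.6800·90) / 0.376875 = 104.7375 / 0.376875 ≈ 277.910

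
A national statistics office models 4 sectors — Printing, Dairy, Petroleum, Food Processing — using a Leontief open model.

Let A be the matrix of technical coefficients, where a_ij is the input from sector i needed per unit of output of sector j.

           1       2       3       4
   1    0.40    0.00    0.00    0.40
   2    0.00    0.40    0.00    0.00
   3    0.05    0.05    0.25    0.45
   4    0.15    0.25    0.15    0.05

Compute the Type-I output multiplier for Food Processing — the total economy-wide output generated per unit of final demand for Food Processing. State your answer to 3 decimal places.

I − A =
  [   0.60     0.00     0.00    -0.40]
  [   0.00     0.60     0.00     0.00]
  [  -0.05    -0.05     0.75    -0.45]
  [  -0.15    -0.25    -0.15     0.95]
Compute the cofactors C_ij = (−1)^(i+j)·(3×3 minor ij) of I−A; the adjugate is their transpose:
adj(I−A) = Cᵀ =
  [ 0.3870   0.0780   0.0360   0.1800]
  [ 0.0000   0.3390   0.0000   0.0000]
  [ 0.0690   0.0980   0.3060   0.1740]
  [ 0.0720   0.1170   0.0540   0.2700]
det(I−A) = Σ_j (I−A)_1j·C_1j = (0.60)(0.3870) + (0.00)(0.0000) + (0.00)(0.0690) + (-0.40)(0.0720) = 0.2034
(I − A)⁻¹ = adj(I−A) / det(I−A) ≈
  [   1.9027     0.3835     0.1770     0.8850]
  [   0.0000     1.6667     0.0000     0.0000]
  [   0.3392     0.4818     1.5044     0.8555]
  [   0.3540     0.5752     0.2655     1.3274]
The output multiplier for sector j is the column-j sum of the Leontief inverse (I − A)⁻¹ = adj(I−A) / det(I−A).
Column 4 of adj(I−A): (0.1800, 0.0000, 0.1740, 0.2700); det(I−A) = 0.2034.
m_4 = (0.1800 + 0.0000 + 0.1740 + 0.2700) / 0.2034 = 0.624 / 0.2034 ≈ 3.068.

m_4 = 3.068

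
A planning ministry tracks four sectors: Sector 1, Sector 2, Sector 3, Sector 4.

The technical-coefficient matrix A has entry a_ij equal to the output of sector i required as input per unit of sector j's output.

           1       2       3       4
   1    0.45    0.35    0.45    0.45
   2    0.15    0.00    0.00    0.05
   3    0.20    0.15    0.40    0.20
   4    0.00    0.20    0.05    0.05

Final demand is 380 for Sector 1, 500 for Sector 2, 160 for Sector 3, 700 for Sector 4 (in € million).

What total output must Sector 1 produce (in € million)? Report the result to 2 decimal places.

I − A =
  [   0.55    -0.35    -0.45    -0.45]
  [  -0.15     1.00     0.00    -0.05]
  [  -0.20    -0.15     0.60    -0.20]
  [   0.00    -0.20    -0.05     0.95]
Compute the cofactors C_ij = (−1)^(i+j)·(3×3 minor ij) of I−A; the adjugate is their transpose:
adj(I−A) = Cᵀ =
  [ 0.553625   0.335500   0.446375   0.373875]
  [ 0.084500   0.218000   0.068875   0.066000]
  [ 0.215375   0.184875   0.453625   0.207250]
  [ 0.029125   0.055625   0.038375   0.198375]
det(I−A) = Σ_j (I−A)_1j·C_1j = (0.55)(0.553625) + (-0.35)(0.084500) + (-0.45)(0.215375) + (-0.45)(0.029125) = 0.16489375
(I − A)⁻¹ = adj(I−A) / det(I−A) ≈
  [   3.3575     2.0346     2.7070     2.2674]
  [   0.5125     1.3221     0.4177     0.4003]
  [   1.3061     1.1212     2.7510     1.2569]
  [   0.1766     0.3373     0.2327     1.2030]
x = (I − A)⁻¹ d = adj(I−A)·d / det(I−A), with det(I−A) = 0.16489375:
  x_1 = (0.553625·380 + 0.335500·500 + 0.446375·160 + 0.373875·700) / 0.16489375 = 711.26 / 0.16489375 ≈ 4313.44
  x_2 = (0.084500·380 + 0.218000·500 + 0.068875·160 + 0.066000·700) / 0.16489375 = 198.33 / 0.16489375 ≈ 1202.77
  x_3 = (0.215375·380 + 0.184875·500 + 0.453625·160 + 0.207250·700) / 0.16489375 = 391.935 / 0.16489375 ≈ 2376.89
  x_4 = (0.029125·380 + 0.055625·500 + 0.038375·160 + 0.198375·700) / 0.16489375 = 183.8825 / 0.16489375 ≈ 1115.16

x_1 = 4313.44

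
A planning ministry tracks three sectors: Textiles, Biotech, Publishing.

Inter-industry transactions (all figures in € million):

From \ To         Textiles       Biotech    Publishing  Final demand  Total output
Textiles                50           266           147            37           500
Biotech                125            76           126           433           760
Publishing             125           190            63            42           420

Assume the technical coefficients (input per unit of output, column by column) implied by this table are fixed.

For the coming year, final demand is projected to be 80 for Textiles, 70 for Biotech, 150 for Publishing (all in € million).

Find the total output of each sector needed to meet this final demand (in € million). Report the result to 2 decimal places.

Technical coefficients a_ij = z_ij / X_j:
  a_11 = 50/500 = 0.10, a_21 = 125/500 = 0.25, a_31 = 125/500 = 0.25
  a_12 = 266/760 = 0.35, a_22 = 76/760 = 0.10, a_32 = 190/760 = 0.25
  a_13 = 147/420 = 0.35, a_23 = 126/420 = 0.30, a_33 = 63/420 = 0.15
I − A =
  [   0.90    -0.35    -0.35]
  [  -0.25     0.90    -0.30]
  [  -0.25    -0.25     0.85]
Cofactors of I−A, C_ij = (−1)^(i+j)·(minor ij) (rows/columns in the sector order above):
  C_11 = (0.90)(0.85) − (-0.30)(-0.25) = 0.6900
  C_12 = −[(-0.25)(0.85) − (-0.30)(-0.25)] = 0.2875
  C_13 = (-0.25)(-0.25) − (0.90)(-0.25) = 0.2875
  C_21 = −[(-0.35)(0.85) − (-0.35)(-0.25)] = 0.3850
  C_22 = (0.90)(0.85) − (-0.35)(-0.25) = 0.6775
  C_23 = −[(0.90)(-0.25) − (-0.35)(-0.25)] = 0.3125
  C_31 = (-0.35)(-0.30) − (-0.35)(0.90) = 0.4200
  C_32 = −[(0.90)(-0.30) − (-0.35)(-0.25)] = 0.3575
  C_33 = (0.90)(0.90) − (-0.35)(-0.25) = 0.7225
det(I−A) = Σ_j (I−A)_1j·C_1j = (0.90)(0.6900) + (-0.35)(0.2875) + (-0.35)(0.2875) = 0.41975
adj(I−A) = Cᵀ =
  [ 0.6900   0.3850   0.4200]
  [ 0.2875   0.6775   0.3575]
  [ 0.2875   0.3125   0.7225]
(I − A)⁻¹ = adj(I−A) / det(I−A) ≈
  [   1.6438     0.9172     1.0006]
  [   0.6849     1.6141     0.8517]
  [   0.6849     0.7445     1.7213]
x = (I − A)⁻¹ d = adj(I−A)·d / det(I−A), with det(I−A) = 0.41975:
  x_1 = (0.6900·80 + 0.3850·70 + 0.4200·150) / 0.41975 = 145.15 / 0.41975 ≈ 345.80
  x_2 = (0.2875·80 + 0.6775·70 + 0.3575·150) / 0.41975 = 124.05 / 0.41975 ≈ 295.53
  x_3 = (0.2875·80 + 0.3125·70 + 0.7225·150) / 0.41975 = 153.25 / 0.41975 ≈ 365.10

x_1 = 345.80, x_2 = 295.53, x_3 = 365.10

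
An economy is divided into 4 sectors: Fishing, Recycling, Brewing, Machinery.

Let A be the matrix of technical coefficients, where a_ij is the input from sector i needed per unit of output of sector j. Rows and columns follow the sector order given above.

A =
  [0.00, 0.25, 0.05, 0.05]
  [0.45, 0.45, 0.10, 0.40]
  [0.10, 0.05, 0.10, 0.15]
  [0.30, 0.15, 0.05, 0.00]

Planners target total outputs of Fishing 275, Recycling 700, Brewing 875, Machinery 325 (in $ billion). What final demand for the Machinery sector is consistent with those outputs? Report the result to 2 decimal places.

d_M = 93.75

I − A =
  [   1.00    -0.25    -0.05    -0.05]
  [  -0.45     0.55    -0.10    -0.40]
  [  -0.10    -0.05     0.90    -0.15]
  [  -0.30    -0.15    -0.05     1.00]
d = (I − A) x:
  d_F = (+1.00)·275 + (-0.25)·700 + (-0.05)·875 + (-0.05)·325 = 40.00
  d_R = (-0.45)·275 + (+0.55)·700 + (-0.10)·875 + (-0.40)·325 = 43.75
  d_B = (-0.10)·275 + (-0.05)·700 + (+0.90)·875 + (-0.15)·325 = 676.25
  d_M = (-0.30)·275 + (-0.15)·700 + (-0.05)·875 + (+1.00)·325 = 93.75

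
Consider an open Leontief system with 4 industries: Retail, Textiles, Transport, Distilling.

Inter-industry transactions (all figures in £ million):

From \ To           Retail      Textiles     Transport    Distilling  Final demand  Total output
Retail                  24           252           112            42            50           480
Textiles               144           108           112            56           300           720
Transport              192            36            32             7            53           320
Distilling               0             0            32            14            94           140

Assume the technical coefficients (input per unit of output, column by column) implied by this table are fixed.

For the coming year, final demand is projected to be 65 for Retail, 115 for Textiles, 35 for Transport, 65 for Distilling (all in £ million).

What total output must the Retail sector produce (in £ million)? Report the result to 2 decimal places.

Technical coefficients a_ij = z_ij / X_j:
  a_11 = 24/480 = 0.05, a_21 = 144/480 = 0.30, a_31 = 192/480 = 0.40, a_41 = 0/480 = 0.00
  a_12 = 252/720 = 0.35, a_22 = 108/720 = 0.15, a_32 = 36/720 = 0.05, a_42 = 0/720 = 0.00
  a_13 = 112/320 = 0.35, a_23 = 112/320 = 0.35, a_33 = 32/320 = 0.10, a_43 = 32/320 = 0.10
  a_14 = 42/140 = 0.30, a_24 = 56/140 = 0.40, a_34 = 7/140 = 0.05, a_44 = 14/140 = 0.10
I − A =
  [   0.95    -0.35    -0.35    -0.30]
  [  -0.30     0.85    -0.35    -0.40]
  [  -0.40    -0.05     0.90    -0.05]
  [   0.00     0.00    -0.10     0.90]
Compute the cofactors C_ij = (−1)^(i+j)·(3×3 minor ij) of I−A; the adjugate is their transpose:
adj(I−A) = Cᵀ =
  [ 0.666500   0.299000   0.417500   0.378250]
  [ 0.383500   0.626750   0.440750   0.430875]
  [ 0.319500   0.168750   0.632250   0.216625]
  [ 0.035500   0.018750   0.070250   0.442375]
det(I−A) = Σ_j (I−A)_1j·C_1j = (0.95)(0.666500) + (-0.35)(0.383500) + (-0.35)(0.319500) + (-0.30)(0.035500) = 0.376475
(I − A)⁻¹ = adj(I−A) / det(I−A) ≈
  [   1.7704     0.7942     1.1090     1.0047]
  [   1.0187     1.6648     1.1707     1.1445]
  [   0.8487     0.4482     1.6794     0.5754]
  [   0.0943     0.0498     0.1866     1.1750]
x = (I − A)⁻¹ d = adj(I−A)·d / det(I−A), with det(I−A) = 0.376475:
  x_1 = (0.666500·65 + 0.299000·115 + 0.417500·35 + 0.378250·65) / 0.376475 = 116.90625 / 0.376475 ≈ 310.53
  x_2 = (0.383500·65 + 0.626750·115 + 0.440750·35 + 0.430875·65) / 0.376475 = 140.436875 / 0.376475 ≈ 373.03
  x_3 = (0.319500·65 + 0.168750·115 + 0.632250·35 + 0.216625·65) / 0.376475 = 76.383125 / 0.376475 ≈ 202.89
  x_4 = (0.035500·65 + 0.018750·115 + 0.070250·35 + 0.442375·65) / 0.376475 = 35.676875 / 0.376475 ≈ 94.77

x_1 = 310.53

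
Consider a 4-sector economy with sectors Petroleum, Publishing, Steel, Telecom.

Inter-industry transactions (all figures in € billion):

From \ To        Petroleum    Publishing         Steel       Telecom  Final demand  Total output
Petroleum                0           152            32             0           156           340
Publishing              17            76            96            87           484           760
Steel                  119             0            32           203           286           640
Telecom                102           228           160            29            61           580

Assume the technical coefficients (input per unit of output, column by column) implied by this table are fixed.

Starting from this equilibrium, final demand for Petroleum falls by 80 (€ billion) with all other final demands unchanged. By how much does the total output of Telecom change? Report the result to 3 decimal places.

Δx_4 = -46.873

Technical coefficients a_ij = z_ij / X_j:
  a_11 = 0/340 = 0.00, a_21 = 17/340 = 0.05, a_31 = 119/340 = 0.35, a_41 = 102/340 = 0.30
  a_12 = 152/760 = 0.20, a_22 = 76/760 = 0.10, a_32 = 0/760 = 0.00, a_42 = 228/760 = 0.30
  a_13 = 32/640 = 0.05, a_23 = 96/640 = 0.15, a_33 = 32/640 = 0.05, a_43 = 160/640 = 0.25
  a_14 = 0/580 = 0.00, a_24 = 87/580 = 0.15, a_34 = 203/580 = 0.35, a_44 = 29/580 = 0.05
I − A =
  [   1.00    -0.20    -0.05     0.00]
  [  -0.05     0.90    -0.15    -0.15]
  [  -0.35     0.00     0.95    -0.35]
  [  -0.30    -0.30    -0.25     0.95]
Compute the cofactors C_ij = (−1)^(i+j)·(3×3 minor ij) of I−A; the adjugate is their transpose:
adj(I−A) = Cᵀ =
  [ 0.675000   0.168250   0.076500   0.054750]
  [ 0.162250   0.793125   0.184625   0.193250]
  [ 0.383250   0.192500   0.791500   0.322000]
  [ 0.365250   0.354250   0.290750   0.819250]
det(I−A) = Σ_j (I−A)_1j·C_1j = (1.00)(0.675000) + (-0.20)(0.162250) + (-0.05)(0.383250) + (0.00)(0.365250) = 0.6233875
(I − A)⁻¹ = adj(I−A) / det(I−A) ≈
  [   1.0828     0.2699     0.1227     0.0878]
  [   0.2603     1.2723     0.2962     0.3100]
  [   0.6148     0.3088     1.2697     0.5165]
  [   0.5859     0.5683     0.4664     1.3142]
Δx = (I − A)⁻¹ Δd with Δd having -80 in the Petroleum component and 0 elsewhere.
So Δx_4 = L_41 · (-80), where L_41 = adj(I−A)_41 / det(I−A) = 0.365250 / 0.6233875.
Δx_4 = 0.365250 × (-80) / 0.6233875 = -29.22 / 0.6233875 ≈ -46.873.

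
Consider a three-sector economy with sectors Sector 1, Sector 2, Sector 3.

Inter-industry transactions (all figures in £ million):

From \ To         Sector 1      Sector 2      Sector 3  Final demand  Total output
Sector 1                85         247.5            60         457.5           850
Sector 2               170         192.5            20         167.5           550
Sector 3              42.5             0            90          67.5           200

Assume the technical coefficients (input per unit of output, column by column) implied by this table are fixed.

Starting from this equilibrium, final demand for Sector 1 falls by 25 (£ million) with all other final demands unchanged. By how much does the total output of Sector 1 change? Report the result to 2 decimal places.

Technical coefficients a_ij = z_ij / X_j:
  a_11 = 85/850 = 0.10, a_21 = 170/850 = 0.20, a_31 = 42.5/850 = 0.05
  a_12 = 247.5/550 = 0.45, a_22 = 192.5/550 = 0.35, a_32 = 0/550 = 0.00
  a_13 = 60/200 = 0.30, a_23 = 20/200 = 0.10, a_33 = 90/200 = 0.45
I − A =
  [   0.90    -0.45    -0.30]
  [  -0.20     0.65    -0.10]
  [  -0.05     0.00     0.55]
Cofactors of I−A, C_ij = (−1)^(i+j)·(minor ij) (rows/columns in the sector order above):
  C_11 = (0.65)(0.55) − (-0.10)(0.00) = 0.3575
  C_12 = −[(-0.20)(0.55) − (-0.10)(-0.05)] = 0.1150
  C_13 = (-0.20)(0.00) − (0.65)(-0.05) = 0.0325
  C_21 = −[(-0.45)(0.55) − (-0.30)(0.00)] = 0.2475
  C_22 = (0.90)(0.55) − (-0.30)(-0.05) = 0.4800
  C_23 = −[(0.90)(0.00) − (-0.45)(-0.05)] = 0.0225
  C_31 = (-0.45)(-0.10) − (-0.30)(0.65) = 0.2400
  C_32 = −[(0.90)(-0.10) − (-0.30)(-0.20)] = 0.1500
  C_33 = (0.90)(0.65) − (-0.45)(-0.20) = 0.4950
det(I−A) = Σ_j (I−A)_1j·C_1j = (0.90)(0.3575) + (-0.45)(0.1150) + (-0.30)(0.0325) = 0.26025
adj(I−A) = Cᵀ =
  [ 0.3575   0.2475   0.2400]
  [ 0.1150   0.4800   0.1500]
  [ 0.0325   0.0225   0.4950]
(I − A)⁻¹ = adj(I−A) / det(I−A) ≈
  [   1.3737     0.9510     0.9222]
  [   0.4419     1.8444     0.5764]
  [   0.1249     0.0865     1.9020]
Δx = (I − A)⁻¹ Δd with Δd having -25 in the Sector 1 component and 0 elsewhere.
So Δx_1 = L_11 · (-25), where L_11 = adj(I−A)_11 / det(I−A) = 0.3575 / 0.26025.
Δx_1 = 0.3575 × (-25) / 0.26025 = -8.9375 / 0.26025 ≈ -34.34.

Δx_1 = -34.34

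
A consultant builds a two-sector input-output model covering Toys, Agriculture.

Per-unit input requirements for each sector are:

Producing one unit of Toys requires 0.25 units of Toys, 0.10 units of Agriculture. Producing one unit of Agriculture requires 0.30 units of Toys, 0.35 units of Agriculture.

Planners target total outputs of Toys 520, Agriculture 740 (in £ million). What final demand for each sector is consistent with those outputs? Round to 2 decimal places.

I − A =
  [   0.75    -0.30]
  [  -0.10     0.65]
d = (I − A) x:
  d_T = (+0.75)·520 + (-0.30)·740 = 168.00
  d_A = (-0.10)·520 + (+0.65)·740 = 429.00

d_T = 168.00, d_A = 429.00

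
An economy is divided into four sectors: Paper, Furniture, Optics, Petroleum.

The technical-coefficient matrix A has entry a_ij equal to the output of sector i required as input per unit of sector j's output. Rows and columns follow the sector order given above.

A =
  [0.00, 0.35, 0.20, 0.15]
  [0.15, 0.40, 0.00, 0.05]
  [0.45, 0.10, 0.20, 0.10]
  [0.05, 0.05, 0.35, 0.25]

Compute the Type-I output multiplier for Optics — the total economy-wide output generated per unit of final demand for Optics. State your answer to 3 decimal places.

m_3 = 3.243

I − A =
  [   1.00    -0.35    -0.20    -0.15]
  [  -0.15     0.60     0.00    -0.05]
  [  -0.45    -0.10     0.80    -0.10]
  [  -0.05    -0.05    -0.35     0.75]
Compute the cofactors C_ij = (−1)^(i+j)·(3×3 minor ij) of I−A; the adjugate is their transpose:
adj(I−A) = Cᵀ =
  [ 0.335250   0.225000   0.127125   0.099000]
  [ 0.094625   0.466875   0.048375   0.056500]
  [ 0.216625   0.202500   0.401625   0.110375]
  [ 0.129750   0.140625   0.199125   0.381000]
det(I−A) = Σ_j (I−A)_1j·C_1j = (1.00)(0.335250) + (-0.35)(0.094625) + (-0.20)(0.216625) + (-0.15)(0.129750) = 0.23934375
(I − A)⁻¹ = adj(I−A) / det(I−A) ≈
  [   1.4007     0.9401     0.5311     0.4136]
  [   0.3954     1.9506     0.2021     0.2361]
  [   0.9051     0.8461     1.6780     0.4612]
  [   0.5421     0.5875     0.8320     1.5919]
The output multiplier for sector j is the column-j sum of the Leontief inverse (I − A)⁻¹ = adj(I−A) / det(I−A).
Column 3 of adj(I−A): (0.127125, 0.048375, 0.401625, 0.199125); det(I−A) = 0.23934375.
m_3 = (0.127125 + 0.048375 + 0.401625 + 0.199125) / 0.23934375 = 0.77625 / 0.23934375 ≈ 3.243.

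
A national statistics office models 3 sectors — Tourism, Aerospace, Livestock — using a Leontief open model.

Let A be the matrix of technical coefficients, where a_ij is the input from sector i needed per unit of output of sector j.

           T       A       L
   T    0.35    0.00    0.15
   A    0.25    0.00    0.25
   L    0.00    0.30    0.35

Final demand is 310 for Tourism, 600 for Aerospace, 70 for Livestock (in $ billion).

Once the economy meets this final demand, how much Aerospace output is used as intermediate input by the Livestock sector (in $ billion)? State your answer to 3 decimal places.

z_AL = 128.103

I − A =
  [   0.65     0.00    -0.15]
  [  -0.25     1.00    -0.25]
  [   0.00    -0.30     0.65]
Cofactors of I−A, C_ij = (−1)^(i+j)·(minor ij) (rows/columns in the sector order above):
  C_11 = (1.00)(0.65) − (-0.25)(-0.30) = 0.5750
  C_12 = −[(-0.25)(0.65) − (-0.25)(0.00)] = 0.1625
  C_13 = (-0.25)(-0.30) − (1.00)(0.00) = 0.0750
  C_21 = −[(0.00)(0.65) − (-0.15)(-0.30)] = 0.0450
  C_22 = (0.65)(0.65) − (-0.15)(0.00) = 0.4225
  C_23 = −[(0.65)(-0.30) − (0.00)(0.00)] = 0.1950
  C_31 = (0.00)(-0.25) − (-0.15)(1.00) = 0.1500
  C_32 = −[(0.65)(-0.25) − (-0.15)(-0.25)] = 0.2000
  C_33 = (0.65)(1.00) − (0.00)(-0.25) = 0.6500
det(I−A) = Σ_j (I−A)_1j·C_1j = (0.65)(0.5750) + (0.00)(0.1625) + (-0.15)(0.0750) = 0.3625
adj(I−A) = Cᵀ =
  [ 0.5750   0.0450   0.1500]
  [ 0.1625   0.4225   0.2000]
  [ 0.0750   0.1950   0.6500]
(I − A)⁻¹ = adj(I−A) / det(I−A) ≈
  [   1.5862     0.1241     0.4138]
  [   0.4483     1.1655     0.5517]
  [   0.2069     0.5379     1.7931]
First solve x = (I − A)⁻¹ d = adj(I−A)·d / det(I−A); in particular x_L = (0.0750·310 + 0.1950·600 + 0.6500·70) / 0.3625 = 185.75 / 0.3625 ≈ 512.41379.
Intermediate flow from A to L: z_AL = a_AL · x_L = 0.25 × 185.75 / 0.3625 = 46.4375 / 0.3625 ≈ 128.103.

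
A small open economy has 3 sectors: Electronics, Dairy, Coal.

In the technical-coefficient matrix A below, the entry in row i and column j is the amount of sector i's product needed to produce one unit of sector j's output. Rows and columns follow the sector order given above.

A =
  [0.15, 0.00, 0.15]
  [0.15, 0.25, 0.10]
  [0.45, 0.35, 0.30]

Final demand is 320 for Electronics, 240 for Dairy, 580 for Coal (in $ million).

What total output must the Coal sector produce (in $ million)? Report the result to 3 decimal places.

I − A =
  [   0.85     0.00    -0.15]
  [  -0.15     0.75    -0.10]
  [  -0.45    -0.35     0.70]
Cofactors of I−A, C_ij = (−1)^(i+j)·(minor ij) (rows/columns in the sector order above):
  C_11 = (0.75)(0.70) − (-0.10)(-0.35) = 0.4900
  C_12 = −[(-0.15)(0.70) − (-0.10)(-0.45)] = 0.1500
  C_13 = (-0.15)(-0.35) − (0.75)(-0.45) = 0.3900
  C_21 = −[(0.00)(0.70) − (-0.15)(-0.35)] = 0.0525
  C_22 = (0.85)(0.70) − (-0.15)(-0.45) = 0.5275
  C_23 = −[(0.85)(-0.35) − (0.00)(-0.45)] = 0.2975
  C_31 = (0.00)(-0.10) − (-0.15)(0.75) = 0.1125
  C_32 = −[(0.85)(-0.10) − (-0.15)(-0.15)] = 0.1075
  C_33 = (0.85)(0.75) − (0.00)(-0.15) = 0.6375
det(I−A) = Σ_j (I−A)_1j·C_1j = (0.85)(0.4900) + (0.00)(0.1500) + (-0.15)(0.3900) = 0.3580
adj(I−A) = Cᵀ =
  [ 0.4900   0.0525   0.1125]
  [ 0.1500   0.5275   0.1075]
  [ 0.3900   0.2975   0.6375]
(I − A)⁻¹ = adj(I−A) / det(I−A) ≈
  [   1.3687     0.1466     0.3142]
  [   0.4190     1.4735     0.3003]
  [   1.0894     0.8310     1.7807]
x = (I − A)⁻¹ d = adj(I−A)·d / det(I−A), with det(I−A) = 0.3580:
  x_E = (0.4900·320 + 0.0525·240 + 0.1125·580) / 0.3580 = 234.65 / 0.3580 ≈ 655.447
  x_D = (0.1500·320 + 0.5275·240 + 0.1075·580) / 0.3580 = 236.95 / 0.3580 ≈ 661.872
  x_C = (0.3900·320 + 0.2975·240 + 0.6375·580) / 0.3580 = 565.95 / 0.3580 ≈ 1580.866

x_C = 1580.866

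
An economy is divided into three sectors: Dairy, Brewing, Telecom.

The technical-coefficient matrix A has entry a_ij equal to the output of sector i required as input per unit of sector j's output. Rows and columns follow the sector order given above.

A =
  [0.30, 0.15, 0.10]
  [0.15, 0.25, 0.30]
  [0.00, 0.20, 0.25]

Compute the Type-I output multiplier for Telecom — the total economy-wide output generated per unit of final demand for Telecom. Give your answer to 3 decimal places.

I − A =
  [   0.70    -0.15    -0.10]
  [  -0.15     0.75    -0.30]
  [   0.00    -0.20     0.75]
Cofactors of I−A, C_ij = (−1)^(i+j)·(minor ij) (rows/columns in the sector order above):
  C_11 = (0.75)(0.75) − (-0.30)(-0.20) = 0.5025
  C_12 = −[(-0.15)(0.75) − (-0.30)(0.00)] = 0.1125
  C_13 = (-0.15)(-0.20) − (0.75)(0.00) = 0.0300
  C_21 = −[(-0.15)(0.75) − (-0.10)(-0.20)] = 0.1325
  C_22 = (0.70)(0.75) − (-0.10)(0.00) = 0.5250
  C_23 = −[(0.70)(-0.20) − (-0.15)(0.00)] = 0.1400
  C_31 = (-0.15)(-0.30) − (-0.10)(0.75) = 0.1200
  C_32 = −[(0.70)(-0.30) − (-0.10)(-0.15)] = 0.2250
  C_33 = (0.70)(0.75) − (-0.15)(-0.15) = 0.5025
det(I−A) = Σ_j (I−A)_1j·C_1j = (0.70)(0.5025) + (-0.15)(0.1125) + (-0.10)(0.0300) = 0.331875
adj(I−A) = Cᵀ =
  [ 0.5025   0.1325   0.1200]
  [ 0.1125   0.5250   0.2250]
  [ 0.0300   0.1400   0.5025]
(I − A)⁻¹ = adj(I−A) / det(I−A) ≈
  [   1.5141     0.3992     0.3616]
  [   0.3390     1.5819     0.6780]
  [   0.0904     0.4218     1.5141]
The output multiplier for sector j is the column-j sum of the Leontief inverse (I − A)⁻¹ = adj(I−A) / det(I−A).
Column T of adj(I−A): (0.1200, 0.2250, 0.5025); det(I−A) = 0.331875.
m_T = (0.1200 + 0.2250 + 0.5025) / 0.331875 = 0.8475 / 0.331875 ≈ 2.554.

m_T = 2.554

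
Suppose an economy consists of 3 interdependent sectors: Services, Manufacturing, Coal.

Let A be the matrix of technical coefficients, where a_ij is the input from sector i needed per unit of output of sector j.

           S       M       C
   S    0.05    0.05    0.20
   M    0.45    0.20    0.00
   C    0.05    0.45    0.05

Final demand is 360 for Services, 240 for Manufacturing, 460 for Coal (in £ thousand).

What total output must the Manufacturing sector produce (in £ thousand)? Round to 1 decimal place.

x_M = 627.9

I − A =
  [   0.95    -0.05    -0.20]
  [  -0.45     0.80     0.00]
  [  -0.05    -0.45     0.95]
Cofactors of I−A, C_ij = (−1)^(i+j)·(minor ij) (rows/columns in the sector order above):
  C_11 = (0.80)(0.95) − (0.00)(-0.45) = 0.7600
  C_12 = −[(-0.45)(0.95) − (0.00)(-0.05)] = 0.4275
  C_13 = (-0.45)(-0.45) − (0.80)(-0.05) = 0.2425
  C_21 = −[(-0.05)(0.95) − (-0.20)(-0.45)] = 0.1375
  C_22 = (0.95)(0.95) − (-0.20)(-0.05) = 0.8925
  C_23 = −[(0.95)(-0.45) − (-0.05)(-0.05)] = 0.4300
  C_31 = (-0.05)(0.00) − (-0.20)(0.80) = 0.1600
  C_32 = −[(0.95)(0.00) − (-0.20)(-0.45)] = 0.0900
  C_33 = (0.95)(0.80) − (-0.05)(-0.45) = 0.7375
det(I−A) = Σ_j (I−A)_1j·C_1j = (0.95)(0.7600) + (-0.05)(0.4275) + (-0.20)(0.2425) = 0.652125
adj(I−A) = Cᵀ =
  [ 0.7600   0.1375   0.1600]
  [ 0.4275   0.8925   0.0900]
  [ 0.2425   0.4300   0.7375]
(I − A)⁻¹ = adj(I−A) / det(I−A) ≈
  [   1.1654     0.2108     0.2454]
  [   0.6555     1.3686     0.1380]
  [   0.3719     0.6594     1.1309]
x = (I − A)⁻¹ d = adj(I−A)·d / det(I−A), with det(I−A) = 0.652125:
  x_S = (0.7600·360 + 0.1375·240 + 0.1600·460) / 0.652125 = 380.20 / 0.652125 ≈ 583.0
  x_M = (0.4275·360 + 0.8925·240 + 0.0900·460) / 0.652125 = 409.50 / 0.652125 ≈ 627.9
  x_C = (0.2425·360 + 0.4300·240 + 0.7375·460) / 0.652125 = 529.75 / 0.652125 ≈ 812.3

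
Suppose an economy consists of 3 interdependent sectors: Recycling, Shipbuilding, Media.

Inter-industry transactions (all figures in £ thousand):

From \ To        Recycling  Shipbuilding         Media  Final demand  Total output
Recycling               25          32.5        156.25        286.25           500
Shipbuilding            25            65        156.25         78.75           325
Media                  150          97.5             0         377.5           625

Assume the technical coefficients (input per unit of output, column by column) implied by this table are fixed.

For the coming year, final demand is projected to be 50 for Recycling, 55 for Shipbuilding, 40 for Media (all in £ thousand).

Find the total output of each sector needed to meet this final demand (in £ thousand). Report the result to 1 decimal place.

Technical coefficients a_ij = z_ij / X_j:
  a_RR = 25/500 = 0.05, a_SR = 25/500 = 0.05, a_MR = 150/500 = 0.30
  a_RS = 32.5/325 = 0.10, a_SS = 65/325 = 0.20, a_MS = 97.5/325 = 0.30
  a_RM = 156.25/625 = 0.25, a_SM = 156.25/625 = 0.25, a_MM = 0/625 = 0.00
I − A =
  [   0.95    -0.10    -0.25]
  [  -0.05     0.80    -0.25]
  [  -0.30    -0.30     1.00]
Cofactors of I−A, C_ij = (−1)^(i+j)·(minor ij) (rows/columns in the sector order above):
  C_11 = (0.80)(1.00) − (-0.25)(-0.30) = 0.7250
  C_12 = −[(-0.05)(1.00) − (-0.25)(-0.30)] = 0.1250
  C_13 = (-0.05)(-0.30) − (0.80)(-0.30) = 0.2550
  C_21 = −[(-0.10)(1.00) − (-0.25)(-0.30)] = 0.1750
  C_22 = (0.95)(1.00) − (-0.25)(-0.30) = 0.8750
  C_23 = −[(0.95)(-0.30) − (-0.10)(-0.30)] = 0.3150
  C_31 = (-0.10)(-0.25) − (-0.25)(0.80) = 0.2250
  C_32 = −[(0.95)(-0.25) − (-0.25)(-0.05)] = 0.2500
  C_33 = (0.95)(0.80) − (-0.10)(-0.05) = 0.7550
det(I−A) = Σ_j (I−A)_1j·C_1j = (0.95)(0.7250) + (-0.10)(0.1250) + (-0.25)(0.2550) = 0.6125
adj(I−A) = Cᵀ =
  [ 0.7250   0.1750   0.2250]
  [ 0.1250   0.8750   0.2500]
  [ 0.2550   0.3150   0.7550]
(I − A)⁻¹ = adj(I−A) / det(I−A) ≈
  [   1.1837     0.2857     0.3673]
  [   0.2041     1.4286     0.4082]
  [   0.4163     0.5143     1.2327]
x = (I − A)⁻¹ d = adj(I−A)·d / det(I−A), with det(I−A) = 0.6125:
  x_R = (0.7250·50 + 0.1750·55 + 0.2250·40) / 0.6125 = 54.875 / 0.6125 ≈ 89.6
  x_S = (0.1250·50 + 0.8750·55 + 0.2500·40) / 0.6125 = 64.375 / 0.6125 ≈ 105.1
  x_M = (0.2550·50 + 0.3150·55 + 0.7550·40) / 0.6125 = 60.275 / 0.6125 ≈ 98.4

x_R = 89.6, x_S = 105.1, x_M = 98.4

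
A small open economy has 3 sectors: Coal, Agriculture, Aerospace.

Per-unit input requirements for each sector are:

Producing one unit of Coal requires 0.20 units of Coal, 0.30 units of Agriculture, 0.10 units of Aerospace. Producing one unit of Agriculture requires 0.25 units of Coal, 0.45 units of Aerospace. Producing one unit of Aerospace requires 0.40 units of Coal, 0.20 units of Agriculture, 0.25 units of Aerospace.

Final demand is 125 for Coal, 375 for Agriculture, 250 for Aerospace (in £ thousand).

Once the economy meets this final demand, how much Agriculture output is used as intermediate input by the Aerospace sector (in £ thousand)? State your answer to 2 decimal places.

z_23 = 190.48

I − A =
  [   0.80    -0.25    -0.40]
  [  -0.30     1.00    -0.20]
  [  -0.10    -0.45     0.75]
Cofactors of I−A, C_ij = (−1)^(i+j)·(minor ij) (rows/columns in the sector order above):
  C_11 = (1.00)(0.75) − (-0.20)(-0.45) = 0.6600
  C_12 = −[(-0.30)(0.75) − (-0.20)(-0.10)] = 0.2450
  C_13 = (-0.30)(-0.45) − (1.00)(-0.10) = 0.2350
  C_21 = −[(-0.25)(0.75) − (-0.40)(-0.45)] = 0.3675
  C_22 = (0.80)(0.75) − (-0.40)(-0.10) = 0.5600
  C_23 = −[(0.80)(-0.45) − (-0.25)(-0.10)] = 0.3850
  C_31 = (-0.25)(-0.20) − (-0.40)(1.00) = 0.4500
  C_32 = −[(0.80)(-0.20) − (-0.40)(-0.30)] = 0.2800
  C_33 = (0.80)(1.00) − (-0.25)(-0.30) = 0.7250
det(I−A) = Σ_j (I−A)_1j·C_1j = (0.80)(0.6600) + (-0.25)(0.2450) + (-0.40)(0.2350) = 0.37275
adj(I−A) = Cᵀ =
  [ 0.6600   0.3675   0.4500]
  [ 0.2450   0.5600   0.2800]
  [ 0.2350   0.3850   0.7250]
(I − A)⁻¹ = adj(I−A) / det(I−A) ≈
  [   1.7706     0.9859     1.2072]
  [   0.6573     1.5023     0.7512]
  [   0.6304     1.0329     1.9450]
First solve x = (I − A)⁻¹ d = adj(I−A)·d / det(I−A); in particular x_3 = (0.2350·125 + 0.3850·375 + 0.7250·250) / 0.37275 = 355.00 / 0.37275 ≈ 952.3810.
Intermediate flow from 2 to 3: z_23 = a_23 · x_3 = 0.20 × 355.00 / 0.37275 = 71.00 / 0.37275 ≈ 190.48.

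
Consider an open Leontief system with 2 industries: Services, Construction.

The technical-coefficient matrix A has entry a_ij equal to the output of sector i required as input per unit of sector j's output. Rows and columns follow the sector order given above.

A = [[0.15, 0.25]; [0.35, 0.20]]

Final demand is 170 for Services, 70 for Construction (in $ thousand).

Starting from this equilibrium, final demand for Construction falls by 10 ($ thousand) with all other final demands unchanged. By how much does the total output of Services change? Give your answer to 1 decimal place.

I − A =
  [   0.85    -0.25]
  [  -0.35     0.80]
det(I−A) = (0.85)(0.80) − (-0.25)(-0.35) = 0.5925
adj(I−A) = [[0.80, 0.25], [0.35, 0.85]]
(I − A)⁻¹ = adj(I−A) / det(I−A) ≈
  [   1.3502     0.4219]
  [   0.5907     1.4346]
Δx = (I − A)⁻¹ Δd with Δd having -10 in the Construction component and 0 elsewhere.
So Δx_1 = L_12 · (-10), where L_12 = adj(I−A)_12 / det(I−A) = 0.25 / 0.5925.
Δx_1 = 0.25 × (-10) / 0.5925 = -2.50 / 0.5925 ≈ -4.2.

Δx_1 = -4.2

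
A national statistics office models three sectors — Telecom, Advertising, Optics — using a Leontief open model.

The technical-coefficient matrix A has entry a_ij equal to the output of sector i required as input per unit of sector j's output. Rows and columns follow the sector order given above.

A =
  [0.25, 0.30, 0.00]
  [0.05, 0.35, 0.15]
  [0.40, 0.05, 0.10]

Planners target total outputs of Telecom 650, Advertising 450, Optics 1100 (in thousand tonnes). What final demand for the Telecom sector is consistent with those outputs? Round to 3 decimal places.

I − A =
  [   0.75    -0.30     0.00]
  [  -0.05     0.65    -0.15]
  [  -0.40    -0.05     0.90]
d = (I − A) x:
  d_1 = (+0.75)·650 + (-0.30)·450 + (+0.00)·1100 = 352.500
  d_2 = (-0.05)·650 + (+0.65)·450 + (-0.15)·1100 = 95.000
  d_3 = (-0.40)·650 + (-0.05)·450 + (+0.90)·1100 = 707.500

d_1 = 352.500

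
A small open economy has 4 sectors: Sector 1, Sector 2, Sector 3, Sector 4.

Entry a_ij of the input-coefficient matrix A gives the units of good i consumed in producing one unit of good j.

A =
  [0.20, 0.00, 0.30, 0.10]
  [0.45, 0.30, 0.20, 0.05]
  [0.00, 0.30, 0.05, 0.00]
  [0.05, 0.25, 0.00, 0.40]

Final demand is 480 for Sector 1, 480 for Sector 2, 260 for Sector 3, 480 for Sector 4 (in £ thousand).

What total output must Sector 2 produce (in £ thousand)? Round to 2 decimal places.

x_2 = 1753.77

I − A =
  [   0.80     0.00    -0.30    -0.10]
  [  -0.45     0.70    -0.20    -0.05]
  [   0.00    -0.30     0.95     0.00]
  [  -0.05    -0.25     0.00     0.60]
Compute the cofactors C_ij = (−1)^(i+j)·(3×3 minor ij) of I−A; the adjugate is their transpose:
adj(I−A) = Cᵀ =
  [ 0.351125   0.077750   0.127250   0.065000]
  [ 0.258875   0.451250   0.176750   0.080750]
  [ 0.081750   0.142500   0.311250   0.025500]
  [ 0.137125   0.194500   0.084250   0.443500]
det(I−A) = Σ_j (I−A)_1j·C_1j = (0.80)(0.351125) + (0.00)(0.258875) + (-0.30)(0.081750) + (-0.10)(0.137125) = 0.2426625
(I − A)⁻¹ = adj(I−A) / det(I−A) ≈
  [   1.4470     0.3204     0.5244     0.2679]
  [   1.0668     1.8596     0.7284     0.3328]
  [   0.3369     0.5872     1.2826     0.1051]
  [   0.5651     0.8015     0.3472     1.8276]
x = (I − A)⁻¹ d = adj(I−A)·d / det(I−A), with det(I−A) = 0.2426625:
  x_1 = (0.351125·480 + 0.077750·480 + 0.127250·260 + 0.065000·480) / 0.2426625 = 270.145 / 0.2426625 ≈ 1113.25
  x_2 = (0.258875·480 + 0.451250·480 + 0.176750·260 + 0.080750·480) / 0.2426625 = 425.575 / 0.2426625 ≈ 1753.77
  x_3 = (0.081750·480 + 0.142500·480 + 0.311250·260 + 0.025500·480) / 0.2426625 = 200.805 / 0.2426625 ≈ 827.51
  x_4 = (0.137125·480 + 0.194500·480 + 0.084250·260 + 0.443500·480) / 0.2426625 = 393.965 / 0.2426625 ≈ 1623.51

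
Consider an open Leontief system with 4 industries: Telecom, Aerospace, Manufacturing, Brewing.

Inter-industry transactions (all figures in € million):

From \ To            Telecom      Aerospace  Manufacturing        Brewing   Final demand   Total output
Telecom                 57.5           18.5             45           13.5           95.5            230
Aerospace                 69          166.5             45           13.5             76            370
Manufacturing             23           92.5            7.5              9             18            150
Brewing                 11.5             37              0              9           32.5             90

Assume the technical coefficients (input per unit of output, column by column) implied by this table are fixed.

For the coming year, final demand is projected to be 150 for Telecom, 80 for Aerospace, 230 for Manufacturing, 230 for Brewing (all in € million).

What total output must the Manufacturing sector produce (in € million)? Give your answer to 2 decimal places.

Technical coefficients a_ij = z_ij / X_j:
  a_11 = 57.5/230 = 0.25, a_21 = 69/230 = 0.30, a_31 = 23/230 = 0.10, a_41 = 11.5/230 = 0.05
  a_12 = 18.5/370 = 0.05, a_22 = 166.5/370 = 0.45, a_32 = 92.5/370 = 0.25, a_42 = 37/370 = 0.10
  a_13 = 45/150 = 0.30, a_23 = 45/150 = 0.30, a_33 = 7.5/150 = 0.05, a_43 = 0/150 = 0.00
  a_14 = 13.5/90 = 0.15, a_24 = 13.5/90 = 0.15, a_34 = 9/90 = 0.10, a_44 = 9/90 = 0.10
I − A =
  [   0.75    -0.05    -0.30    -0.15]
  [  -0.30     0.55    -0.30    -0.15]
  [  -0.10    -0.25     0.95    -0.10]
  [  -0.05    -0.10     0.00     0.90]
Compute the cofactors C_ij = (−1)^(i+j)·(3×3 minor ij) of I−A; the adjugate is their transpose:
adj(I−A) = Cᵀ =
  [ 0.385500   0.127500   0.162000   0.103500]
  [ 0.292125   0.605625   0.283500   0.181125]
  [ 0.123125   0.180625   0.337500   0.088125]
  [ 0.053875   0.074375   0.040500   0.280875]
det(I−A) = Σ_j (I−A)_1j·C_1j = (0.75)(0.385500) + (-0.05)(0.292125) + (-0.30)(0.123125) + (-0.15)(0.053875) = 0.2295
(I − A)⁻¹ = adj(I−A) / det(I−A) ≈
  [   1.6797     0.5556     0.7059     0.4510]
  [   1.2729     2.6389     1.2353     0.7892]
  [   0.5365     0.7870     1.4706     0.3840]
  [   0.2347     0.3241     0.1765     1.2239]
x = (I − A)⁻¹ d = adj(I−A)·d / det(I−A), with det(I−A) = 0.2295:
  x_1 = (0.385500·150 + 0.127500·80 + 0.162000·230 + 0.103500·230) / 0.2295 = 129.09 / 0.2295 ≈ 562.48
  x_2 = (0.292125·150 + 0.605625·80 + 0.283500·230 + 0.181125·230) / 0.2295 = 199.1325 / 0.2295 ≈ 867.68
  x_3 = (0.123125·150 + 0.180625·80 + 0.337500·230 + 0.088125·230) / 0.2295 = 130.8125 / 0.2295 ≈ 569.99
  x_4 = (0.053875·150 + 0.074375·80 + 0.040500·230 + 0.280875·230) / 0.2295 = 87.9475 / 0.2295 ≈ 383.21

x_3 = 569.99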